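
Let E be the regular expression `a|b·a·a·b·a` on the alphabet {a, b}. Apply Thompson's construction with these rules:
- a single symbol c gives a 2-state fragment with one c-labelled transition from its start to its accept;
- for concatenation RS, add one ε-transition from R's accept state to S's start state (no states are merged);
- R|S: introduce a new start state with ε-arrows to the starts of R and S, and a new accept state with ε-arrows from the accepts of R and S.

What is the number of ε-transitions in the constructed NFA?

Recursing over subexpressions:
Each of the 6 symbol leaves contributes 0 ε-transitions.
  b·a·a·b·a → 4 ε-transitions
  a|b·a·a·b·a → 8 ε-transitions

8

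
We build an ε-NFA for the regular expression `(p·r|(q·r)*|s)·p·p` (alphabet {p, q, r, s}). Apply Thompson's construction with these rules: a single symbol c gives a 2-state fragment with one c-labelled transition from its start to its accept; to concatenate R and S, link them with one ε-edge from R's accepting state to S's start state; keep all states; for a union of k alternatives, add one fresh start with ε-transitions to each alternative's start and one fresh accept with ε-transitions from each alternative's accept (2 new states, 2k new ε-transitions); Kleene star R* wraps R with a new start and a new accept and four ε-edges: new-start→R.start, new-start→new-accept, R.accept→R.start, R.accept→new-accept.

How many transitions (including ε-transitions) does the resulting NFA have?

Recursing over subexpressions:
Each of the 7 symbol leaves contributes 1 transition (1 symbol, 0 ε).
  p·r : 3 transitions (2 symbol, 1 ε)
  q·r : 3 transitions (2 symbol, 1 ε)
  (q·r)* : 7 transitions (2 symbol, 5 ε)
  p·r|(q·r)*|s : 17 transitions (5 symbol, 12 ε)
  (p·r|(q·r)*|s)·p·p : 21 transitions (7 symbol, 14 ε)

21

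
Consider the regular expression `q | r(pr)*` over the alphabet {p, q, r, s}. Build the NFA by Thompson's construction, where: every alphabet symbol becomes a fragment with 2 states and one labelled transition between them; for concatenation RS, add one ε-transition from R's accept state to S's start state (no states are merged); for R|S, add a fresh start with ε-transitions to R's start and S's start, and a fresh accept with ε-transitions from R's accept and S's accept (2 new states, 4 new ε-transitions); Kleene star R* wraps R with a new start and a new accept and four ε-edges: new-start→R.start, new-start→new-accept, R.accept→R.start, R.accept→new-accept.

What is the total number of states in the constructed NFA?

Recursing over subexpressions:
Each of the 4 symbol leaves contributes a 2-state fragment.
  pr → 4 states
  (pr)* → 6 states
  r(pr)* → 8 states
  q | r(pr)* → 12 states

12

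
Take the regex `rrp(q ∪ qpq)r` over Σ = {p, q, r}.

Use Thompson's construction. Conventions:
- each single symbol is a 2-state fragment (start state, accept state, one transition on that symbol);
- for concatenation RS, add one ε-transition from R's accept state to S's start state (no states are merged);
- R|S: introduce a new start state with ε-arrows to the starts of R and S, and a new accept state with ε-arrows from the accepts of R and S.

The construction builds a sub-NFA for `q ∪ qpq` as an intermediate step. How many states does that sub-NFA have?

10

Fragment for `q ∪ qpq`:
Each of the 4 symbol leaves contributes a 2-state fragment.
  qpq — 6 states
  q ∪ qpq — 10 states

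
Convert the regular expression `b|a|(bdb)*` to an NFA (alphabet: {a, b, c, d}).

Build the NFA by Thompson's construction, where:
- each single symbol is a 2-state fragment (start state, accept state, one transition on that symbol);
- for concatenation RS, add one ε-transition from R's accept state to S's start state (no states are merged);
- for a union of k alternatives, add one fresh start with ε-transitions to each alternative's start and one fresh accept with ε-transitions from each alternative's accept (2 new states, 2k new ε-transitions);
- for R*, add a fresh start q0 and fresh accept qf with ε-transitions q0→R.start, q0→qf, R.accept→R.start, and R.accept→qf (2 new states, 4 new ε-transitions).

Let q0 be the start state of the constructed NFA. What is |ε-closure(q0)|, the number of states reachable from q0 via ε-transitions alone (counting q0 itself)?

7

Compute the ε-closure size of each fragment's start state recursively; a symbol fragment's start has no outgoing ε-edge, so its closure is just itself (size 1).
  bdb : |closure| equals the left operand's closure size = 1 (its accept is not ε-reachable, so the closure stops there)
  (bdb)* : the star's fresh start ε-reaches both the body's start and the fresh accept: |closure| = 2 + 1 = 3
  b|a|(bdb)* : |closure| = 1 (new start) + (1 + 1 + 3) + 1 (new accept, since some branch ε-reaches its own accept) = 7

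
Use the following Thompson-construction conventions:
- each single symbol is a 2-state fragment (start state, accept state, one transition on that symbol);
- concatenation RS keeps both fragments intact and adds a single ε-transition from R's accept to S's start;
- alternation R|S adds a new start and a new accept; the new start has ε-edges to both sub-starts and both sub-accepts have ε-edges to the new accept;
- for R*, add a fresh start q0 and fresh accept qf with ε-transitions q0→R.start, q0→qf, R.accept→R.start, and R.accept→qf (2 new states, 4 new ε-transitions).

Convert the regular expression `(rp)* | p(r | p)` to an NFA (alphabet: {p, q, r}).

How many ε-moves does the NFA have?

14

Building bottom-up:
Each of the 5 symbol leaves contributes 0 ε-transitions.
  rp — 1 ε-transition
  (rp)* — 5 ε-transitions
  r | p — 4 ε-transitions
  p(r | p) — 5 ε-transitions
  (rp)* | p(r | p) — 14 ε-transitions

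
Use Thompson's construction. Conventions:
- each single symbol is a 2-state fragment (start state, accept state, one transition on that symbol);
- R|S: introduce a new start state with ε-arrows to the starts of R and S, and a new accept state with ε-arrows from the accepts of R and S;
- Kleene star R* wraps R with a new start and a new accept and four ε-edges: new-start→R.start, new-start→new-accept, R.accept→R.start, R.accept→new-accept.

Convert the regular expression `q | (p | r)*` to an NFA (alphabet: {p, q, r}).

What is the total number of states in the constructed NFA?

Per subexpression:
Each of the 3 symbol leaves contributes a 2-state fragment.
  p | r — 6 states
  (p | r)* — 8 states
  q | (p | r)* — 12 states

12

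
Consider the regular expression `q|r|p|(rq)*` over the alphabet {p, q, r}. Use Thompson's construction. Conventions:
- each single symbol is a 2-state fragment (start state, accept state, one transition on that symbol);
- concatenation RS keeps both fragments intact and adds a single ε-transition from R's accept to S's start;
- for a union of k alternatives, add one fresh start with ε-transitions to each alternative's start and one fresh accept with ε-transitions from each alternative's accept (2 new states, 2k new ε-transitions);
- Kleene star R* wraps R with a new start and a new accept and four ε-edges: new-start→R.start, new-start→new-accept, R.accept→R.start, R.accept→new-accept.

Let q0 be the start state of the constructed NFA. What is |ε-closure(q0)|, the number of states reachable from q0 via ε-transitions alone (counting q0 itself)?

8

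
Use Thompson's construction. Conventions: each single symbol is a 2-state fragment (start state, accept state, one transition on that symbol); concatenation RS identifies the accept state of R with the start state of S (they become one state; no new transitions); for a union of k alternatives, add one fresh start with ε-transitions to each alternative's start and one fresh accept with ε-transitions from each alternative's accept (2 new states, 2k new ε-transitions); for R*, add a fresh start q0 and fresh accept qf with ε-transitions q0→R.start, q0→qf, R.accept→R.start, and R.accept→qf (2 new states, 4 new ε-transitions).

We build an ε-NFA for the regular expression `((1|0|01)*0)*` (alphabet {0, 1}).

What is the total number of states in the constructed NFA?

Per subexpression:
Each of the 5 symbol leaves contributes a 2-state fragment.
  01 — 3 states
  1|0|01 — 9 states
  (1|0|01)* — 11 states
  (1|0|01)*0 — 12 states
  ((1|0|01)*0)* — 14 states

14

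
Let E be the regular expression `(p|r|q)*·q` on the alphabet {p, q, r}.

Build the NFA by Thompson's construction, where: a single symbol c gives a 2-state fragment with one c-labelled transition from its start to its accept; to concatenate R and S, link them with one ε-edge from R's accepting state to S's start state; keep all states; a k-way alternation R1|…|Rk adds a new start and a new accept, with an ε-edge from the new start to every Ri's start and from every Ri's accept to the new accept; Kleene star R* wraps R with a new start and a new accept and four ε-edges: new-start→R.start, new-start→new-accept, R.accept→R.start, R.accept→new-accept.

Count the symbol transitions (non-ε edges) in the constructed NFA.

4

By structural recursion:
Each of the 4 symbol leaves contributes exactly 1 symbol transition.
  p|r|q = 3 symbol transitions
  (p|r|q)* = 3 symbol transitions
  (p|r|q)*·q = 4 symbol transitions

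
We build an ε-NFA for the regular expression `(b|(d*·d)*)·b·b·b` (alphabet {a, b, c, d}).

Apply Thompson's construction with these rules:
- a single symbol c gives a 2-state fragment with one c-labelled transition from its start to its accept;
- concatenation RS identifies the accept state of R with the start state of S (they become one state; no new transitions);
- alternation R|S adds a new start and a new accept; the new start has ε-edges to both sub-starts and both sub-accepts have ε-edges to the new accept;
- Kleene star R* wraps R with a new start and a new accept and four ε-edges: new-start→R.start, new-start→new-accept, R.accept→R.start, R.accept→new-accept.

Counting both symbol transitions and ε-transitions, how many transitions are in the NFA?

Bottom-up over the parse tree:
Each of the 6 symbol leaves contributes 1 transition (1 symbol, 0 ε).
  d* — 5 transitions (1 symbol, 4 ε)
  d*·d — 6 transitions (2 symbol, 4 ε)
  (d*·d)* — 10 transitions (2 symbol, 8 ε)
  b|(d*·d)* — 15 transitions (3 symbol, 12 ε)
  (b|(d*·d)*)·b·b·b — 18 transitions (6 symbol, 12 ε)

18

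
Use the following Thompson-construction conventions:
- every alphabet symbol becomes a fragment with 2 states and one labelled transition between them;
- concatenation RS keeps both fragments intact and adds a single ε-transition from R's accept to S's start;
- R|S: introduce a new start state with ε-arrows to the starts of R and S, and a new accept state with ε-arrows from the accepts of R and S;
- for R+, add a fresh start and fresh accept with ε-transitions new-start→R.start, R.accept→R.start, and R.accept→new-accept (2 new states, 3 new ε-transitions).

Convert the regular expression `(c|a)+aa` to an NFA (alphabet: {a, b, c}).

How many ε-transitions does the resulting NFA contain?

Recursing over subexpressions:
Each of the 4 symbol leaves contributes 0 ε-transitions.
  c|a → 4 ε-transitions
  (c|a)+ → 7 ε-transitions
  (c|a)+aa → 9 ε-transitions

9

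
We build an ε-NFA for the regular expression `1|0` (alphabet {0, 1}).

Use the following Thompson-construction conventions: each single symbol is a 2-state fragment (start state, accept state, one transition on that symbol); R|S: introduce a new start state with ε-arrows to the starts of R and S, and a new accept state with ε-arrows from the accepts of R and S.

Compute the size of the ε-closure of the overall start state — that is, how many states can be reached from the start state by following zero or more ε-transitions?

Let C(F) = |ε-closure(F.start)| within fragment F, and note whether F accepts ε. Symbol fragments have C = 1 and do not accept ε. Then:
  1|0 → new start ε-reaches every alternative's start; none of them accept ε, so the new accept is not reached: C = 1 + 1 + 1 = 3

3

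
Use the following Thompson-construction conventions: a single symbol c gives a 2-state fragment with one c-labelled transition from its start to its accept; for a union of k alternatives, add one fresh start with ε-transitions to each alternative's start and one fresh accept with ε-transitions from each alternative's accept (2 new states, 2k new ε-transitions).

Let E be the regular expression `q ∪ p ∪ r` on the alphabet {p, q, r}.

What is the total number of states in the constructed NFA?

Building bottom-up:
Each of the 3 symbol leaves contributes a 2-state fragment.
  q ∪ p ∪ r — 8 states

8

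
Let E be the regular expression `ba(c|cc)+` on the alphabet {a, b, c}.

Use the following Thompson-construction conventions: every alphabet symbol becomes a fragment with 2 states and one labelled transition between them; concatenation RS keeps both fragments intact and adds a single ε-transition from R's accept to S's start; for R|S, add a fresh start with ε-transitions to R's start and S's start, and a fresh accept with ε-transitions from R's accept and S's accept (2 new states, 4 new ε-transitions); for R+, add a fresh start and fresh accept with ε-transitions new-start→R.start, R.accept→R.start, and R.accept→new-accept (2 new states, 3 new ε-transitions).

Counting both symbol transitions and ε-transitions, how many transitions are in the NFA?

15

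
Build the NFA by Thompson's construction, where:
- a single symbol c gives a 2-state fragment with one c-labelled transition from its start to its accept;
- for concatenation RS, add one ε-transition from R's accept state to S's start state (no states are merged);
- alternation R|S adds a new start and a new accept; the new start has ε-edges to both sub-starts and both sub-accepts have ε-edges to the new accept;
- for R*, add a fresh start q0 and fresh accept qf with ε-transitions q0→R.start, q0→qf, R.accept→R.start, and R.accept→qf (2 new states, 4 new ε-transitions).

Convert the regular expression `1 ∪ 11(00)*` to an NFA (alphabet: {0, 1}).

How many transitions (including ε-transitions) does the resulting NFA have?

16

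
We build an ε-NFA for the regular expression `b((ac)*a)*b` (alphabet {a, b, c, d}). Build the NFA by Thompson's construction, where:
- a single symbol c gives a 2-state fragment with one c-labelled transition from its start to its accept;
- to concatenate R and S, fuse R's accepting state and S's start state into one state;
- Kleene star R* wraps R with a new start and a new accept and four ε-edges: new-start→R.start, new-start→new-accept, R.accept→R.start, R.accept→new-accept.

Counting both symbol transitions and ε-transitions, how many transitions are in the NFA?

Bottom-up over the parse tree:
Each of the 5 symbol leaves contributes 1 transition (1 symbol, 0 ε).
  ac → 2 transitions (2 symbol, 0 ε)
  (ac)* → 6 transitions (2 symbol, 4 ε)
  (ac)*a → 7 transitions (3 symbol, 4 ε)
  ((ac)*a)* → 11 transitions (3 symbol, 8 ε)
  b((ac)*a)*b → 13 transitions (5 symbol, 8 ε)

13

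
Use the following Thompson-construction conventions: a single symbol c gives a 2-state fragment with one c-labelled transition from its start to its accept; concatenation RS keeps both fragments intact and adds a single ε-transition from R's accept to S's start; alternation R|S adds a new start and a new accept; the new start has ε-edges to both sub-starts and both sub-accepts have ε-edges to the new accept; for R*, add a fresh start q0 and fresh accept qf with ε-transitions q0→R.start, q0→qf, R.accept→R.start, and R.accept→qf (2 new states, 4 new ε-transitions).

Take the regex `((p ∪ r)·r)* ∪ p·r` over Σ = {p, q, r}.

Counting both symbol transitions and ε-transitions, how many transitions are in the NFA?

19

Building bottom-up:
Each of the 5 symbol leaves contributes 1 transition (1 symbol, 0 ε).
  p ∪ r → 6 transitions (2 symbol, 4 ε)
  (p ∪ r)·r → 8 transitions (3 symbol, 5 ε)
  ((p ∪ r)·r)* → 12 transitions (3 symbol, 9 ε)
  p·r → 3 transitions (2 symbol, 1 ε)
  ((p ∪ r)·r)* ∪ p·r → 19 transitions (5 symbol, 14 ε)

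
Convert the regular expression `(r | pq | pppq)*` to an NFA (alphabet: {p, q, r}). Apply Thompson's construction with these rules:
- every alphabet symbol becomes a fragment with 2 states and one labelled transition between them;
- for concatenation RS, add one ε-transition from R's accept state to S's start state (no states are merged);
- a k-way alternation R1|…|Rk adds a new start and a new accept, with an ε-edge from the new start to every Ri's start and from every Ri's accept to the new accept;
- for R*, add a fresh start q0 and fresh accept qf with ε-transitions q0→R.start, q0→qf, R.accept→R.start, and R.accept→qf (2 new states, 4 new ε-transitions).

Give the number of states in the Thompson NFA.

18

By structural recursion:
Each of the 7 symbol leaves contributes a 2-state fragment.
  pq — 4 states
  pppq — 8 states
  r | pq | pppq — 16 states
  (r | pq | pppq)* — 18 states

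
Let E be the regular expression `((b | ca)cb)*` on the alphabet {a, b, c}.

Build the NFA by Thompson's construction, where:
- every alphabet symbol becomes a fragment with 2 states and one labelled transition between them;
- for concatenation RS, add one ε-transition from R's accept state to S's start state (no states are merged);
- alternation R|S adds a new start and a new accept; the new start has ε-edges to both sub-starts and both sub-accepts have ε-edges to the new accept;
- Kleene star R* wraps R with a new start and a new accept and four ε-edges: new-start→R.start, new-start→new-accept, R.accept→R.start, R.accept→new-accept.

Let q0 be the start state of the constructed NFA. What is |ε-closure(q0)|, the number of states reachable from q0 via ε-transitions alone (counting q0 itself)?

Compute the ε-closure size of each fragment's start state recursively; a symbol fragment's start has no outgoing ε-edge, so its closure is just itself (size 1).
  ca → same as the first factor's closure: C = 1
  b | ca → new start ε-reaches every alternative's start; none of them accept ε, so the new accept is not reached: C = 1 + 1 + 1 = 3
  (b | ca)cb → C equals the left operand's closure size = 3 (its accept is not ε-reachable, so the closure stops there)
  ((b | ca)cb)* → the star's fresh start ε-reaches both the body's start and the fresh accept: C = 2 + 3 = 5

5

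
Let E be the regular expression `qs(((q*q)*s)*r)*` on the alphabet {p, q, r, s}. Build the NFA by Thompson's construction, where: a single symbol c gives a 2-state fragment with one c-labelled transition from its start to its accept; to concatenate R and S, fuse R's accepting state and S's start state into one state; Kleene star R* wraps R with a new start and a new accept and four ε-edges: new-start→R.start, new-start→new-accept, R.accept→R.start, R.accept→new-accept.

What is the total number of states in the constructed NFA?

15

By structural recursion:
Each of the 6 symbol leaves contributes a 2-state fragment.
  q* : 4 states
  q*q : 5 states
  (q*q)* : 7 states
  (q*q)*s : 8 states
  ((q*q)*s)* : 10 states
  ((q*q)*s)*r : 11 states
  (((q*q)*s)*r)* : 13 states
  qs(((q*q)*s)*r)* : 15 states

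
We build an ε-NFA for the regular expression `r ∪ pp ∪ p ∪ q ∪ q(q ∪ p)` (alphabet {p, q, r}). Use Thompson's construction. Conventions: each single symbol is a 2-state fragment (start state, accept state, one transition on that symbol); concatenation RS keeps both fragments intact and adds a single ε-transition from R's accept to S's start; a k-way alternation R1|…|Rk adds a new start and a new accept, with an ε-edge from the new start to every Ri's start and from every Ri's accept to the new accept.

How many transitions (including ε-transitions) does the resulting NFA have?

Recursing over subexpressions:
Each of the 8 symbol leaves contributes 1 transition (1 symbol, 0 ε).
  pp = 3 transitions (2 symbol, 1 ε)
  q ∪ p = 6 transitions (2 symbol, 4 ε)
  q(q ∪ p) = 8 transitions (3 symbol, 5 ε)
  r ∪ pp ∪ p ∪ q ∪ q(q ∪ p) = 24 transitions (8 symbol, 16 ε)

24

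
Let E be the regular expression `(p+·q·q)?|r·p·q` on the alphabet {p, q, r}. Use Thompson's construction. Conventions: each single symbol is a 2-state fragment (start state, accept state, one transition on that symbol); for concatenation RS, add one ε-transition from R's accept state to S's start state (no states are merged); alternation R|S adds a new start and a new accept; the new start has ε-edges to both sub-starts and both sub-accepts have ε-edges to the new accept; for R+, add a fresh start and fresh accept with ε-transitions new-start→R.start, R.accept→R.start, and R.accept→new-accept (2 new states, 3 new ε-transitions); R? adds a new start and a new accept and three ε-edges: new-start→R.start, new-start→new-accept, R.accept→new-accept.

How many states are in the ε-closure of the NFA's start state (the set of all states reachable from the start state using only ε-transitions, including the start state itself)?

7

Work bottom-up. For each fragment F, track |ε-closure(F.start)| and whether F's accept lies in that closure (i.e. whether F accepts ε). A single-symbol fragment has closure size 1 and does not accept ε.
  p+ : C = 1 + 1 = 2 (the body doesn't accept ε, so the new accept is not reached)
  p+·q·q : same as the first factor's closure: C = 2
  (p+·q·q)? : new start has ε-edges to the inner start and to the new accept, so C = 2 + 2 = 4
  r·p·q : same as the first factor's closure: C = 1
  (p+·q·q)?|r·p·q : new start ε-reaches every alternative's start; at least one alternative accepts ε, so the union's new accept is reached too: C = 1 + 4 + 1 + 1 = 7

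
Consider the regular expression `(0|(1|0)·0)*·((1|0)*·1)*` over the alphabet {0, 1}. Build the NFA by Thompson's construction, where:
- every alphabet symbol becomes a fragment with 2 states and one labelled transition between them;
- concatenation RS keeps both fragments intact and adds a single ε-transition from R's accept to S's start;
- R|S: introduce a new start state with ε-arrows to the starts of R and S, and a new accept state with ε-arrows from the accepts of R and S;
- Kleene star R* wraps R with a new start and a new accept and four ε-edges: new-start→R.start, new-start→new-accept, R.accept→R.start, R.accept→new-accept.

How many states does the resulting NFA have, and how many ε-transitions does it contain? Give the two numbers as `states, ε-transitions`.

26, 27

Per subexpression:
Each of the 7 symbol leaves contributes 2 states and 0 ε-transitions.
  1|0 → 6 states, 4 ε-transitions
  (1|0)·0 → 8 states, 5 ε-transitions
  0|(1|0)·0 → 12 states, 9 ε-transitions
  (0|(1|0)·0)* → 14 states, 13 ε-transitions
  1|0 → 6 states, 4 ε-transitions
  (1|0)* → 8 states, 8 ε-transitions
  (1|0)*·1 → 10 states, 9 ε-transitions
  ((1|0)*·1)* → 12 states, 13 ε-transitions
  (0|(1|0)·0)*·((1|0)*·1)* → 26 states, 27 ε-transitions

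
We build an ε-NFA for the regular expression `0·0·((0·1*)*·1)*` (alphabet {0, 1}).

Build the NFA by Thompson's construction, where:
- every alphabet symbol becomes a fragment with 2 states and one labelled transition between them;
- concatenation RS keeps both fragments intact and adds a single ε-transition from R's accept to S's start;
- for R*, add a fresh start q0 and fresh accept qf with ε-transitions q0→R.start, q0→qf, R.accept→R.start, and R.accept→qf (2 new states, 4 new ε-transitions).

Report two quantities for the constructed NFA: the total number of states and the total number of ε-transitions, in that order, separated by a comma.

Recursing over subexpressions:
Each of the 5 symbol leaves contributes 2 states and 0 ε-transitions.
  1* → 4 states, 4 ε-transitions
  0·1* → 6 states, 5 ε-transitions
  (0·1*)* → 8 states, 9 ε-transitions
  (0·1*)*·1 → 10 states, 10 ε-transitions
  ((0·1*)*·1)* → 12 states, 14 ε-transitions
  0·0·((0·1*)*·1)* → 16 states, 16 ε-transitions

16, 16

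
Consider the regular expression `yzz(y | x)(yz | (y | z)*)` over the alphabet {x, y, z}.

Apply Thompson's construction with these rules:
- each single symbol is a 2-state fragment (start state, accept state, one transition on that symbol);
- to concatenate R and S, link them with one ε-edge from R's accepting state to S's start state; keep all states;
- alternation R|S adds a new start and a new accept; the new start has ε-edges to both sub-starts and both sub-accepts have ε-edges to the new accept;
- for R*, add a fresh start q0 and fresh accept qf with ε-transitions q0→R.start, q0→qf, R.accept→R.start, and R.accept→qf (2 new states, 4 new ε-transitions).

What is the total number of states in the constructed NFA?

Recursing over subexpressions:
Each of the 9 symbol leaves contributes a 2-state fragment.
  y | x = 6 states
  yz = 4 states
  y | z = 6 states
  (y | z)* = 8 states
  yz | (y | z)* = 14 states
  yzz(y | x)(yz | (y | z)*) = 26 states

26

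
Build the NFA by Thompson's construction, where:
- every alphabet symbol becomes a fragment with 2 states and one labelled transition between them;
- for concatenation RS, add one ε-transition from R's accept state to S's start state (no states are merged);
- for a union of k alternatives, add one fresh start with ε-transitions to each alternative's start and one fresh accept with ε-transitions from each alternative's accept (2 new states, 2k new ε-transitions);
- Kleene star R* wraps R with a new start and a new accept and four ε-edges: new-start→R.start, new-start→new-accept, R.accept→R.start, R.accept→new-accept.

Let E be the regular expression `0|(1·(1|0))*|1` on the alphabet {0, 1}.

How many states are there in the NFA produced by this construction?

Building bottom-up:
Each of the 5 symbol leaves contributes a 2-state fragment.
  1|0 — 6 states
  1·(1|0) — 8 states
  (1·(1|0))* — 10 states
  0|(1·(1|0))*|1 — 16 states

16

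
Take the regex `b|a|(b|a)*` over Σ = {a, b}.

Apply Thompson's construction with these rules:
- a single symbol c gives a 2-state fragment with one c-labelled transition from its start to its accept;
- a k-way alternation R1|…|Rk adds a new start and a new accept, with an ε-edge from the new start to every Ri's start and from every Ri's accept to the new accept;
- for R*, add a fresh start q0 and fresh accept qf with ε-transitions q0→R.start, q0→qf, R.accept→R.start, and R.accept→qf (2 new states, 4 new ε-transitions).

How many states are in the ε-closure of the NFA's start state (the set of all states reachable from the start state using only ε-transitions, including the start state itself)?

Let C(F) = |ε-closure(F.start)| within fragment F, and note whether F accepts ε. Symbol fragments have C = 1 and do not accept ε. Then:
  b|a : new start ε-reaches every alternative's start; none of them accept ε, so the new accept is not reached: |closure| = 1 + 1 + 1 = 3
  (b|a)* : the star's fresh start ε-reaches both the body's start and the fresh accept: |closure| = 2 + 3 = 5
  b|a|(b|a)* : |closure| = 1 (new start) + (1 + 1 + 5) + 1 (new accept, since some branch ε-reaches its own accept) = 9

9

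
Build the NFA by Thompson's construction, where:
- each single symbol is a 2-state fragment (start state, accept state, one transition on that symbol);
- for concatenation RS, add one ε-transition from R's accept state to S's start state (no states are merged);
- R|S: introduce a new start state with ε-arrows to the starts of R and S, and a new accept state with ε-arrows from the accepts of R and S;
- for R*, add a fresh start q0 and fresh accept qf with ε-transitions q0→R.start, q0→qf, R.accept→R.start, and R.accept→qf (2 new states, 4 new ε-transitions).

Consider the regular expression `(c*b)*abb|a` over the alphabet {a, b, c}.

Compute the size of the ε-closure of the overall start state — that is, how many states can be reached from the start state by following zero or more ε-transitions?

Let C(F) = |ε-closure(F.start)| within fragment F, and note whether F accepts ε. Symbol fragments have C = 1 and do not accept ε. Then:
  c* → new start has ε-edges to the inner start and to the new accept, so |ε-closure| = 2 + 1 = 3
  c*b → the left operand accepts ε, so the closure extends into the next operand (via the concat ε-link); |ε-closure| = 3 + 1 = 4
  (c*b)* → new start has ε-edges to the inner start and to the new accept, so |ε-closure| = 2 + 4 = 6
  (c*b)*abb → the left operand accepts ε, so the closure extends into the next operand (via the concat ε-link); |ε-closure| = 6 + 1 = 7
  (c*b)*abb|a → |ε-closure| = 1 + 7 + 1 = 9 (the new accept is not ε-reachable since no branch accepts ε)

9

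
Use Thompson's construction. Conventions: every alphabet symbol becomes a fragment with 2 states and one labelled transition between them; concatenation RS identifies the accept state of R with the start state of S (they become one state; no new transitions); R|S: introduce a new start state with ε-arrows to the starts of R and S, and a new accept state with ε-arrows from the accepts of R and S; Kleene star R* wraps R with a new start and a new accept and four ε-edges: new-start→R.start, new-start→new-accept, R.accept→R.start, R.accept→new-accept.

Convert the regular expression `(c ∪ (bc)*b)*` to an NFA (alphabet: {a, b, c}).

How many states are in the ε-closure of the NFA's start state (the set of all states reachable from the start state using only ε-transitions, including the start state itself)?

7

Compute the ε-closure size of each fragment's start state recursively; a symbol fragment's start has no outgoing ε-edge, so its closure is just itself (size 1).
  bc — same as the first factor's closure: |closure| = 1
  (bc)* — |closure| = 1 (new start) + 1 (body) + 1 (new accept) = 3
  (bc)*b — the left operand accepts ε, so the closure extends into the next operand (the shared merged state is already counted); |closure| = 3 + (1−1) = 3
  c ∪ (bc)*b — new start ε-reaches every alternative's start; none of them accept ε, so the new accept is not reached: |closure| = 1 + 1 + 3 = 5
  (c ∪ (bc)*b)* — new start has ε-edges to the inner start and to the new accept, so |closure| = 2 + 5 = 7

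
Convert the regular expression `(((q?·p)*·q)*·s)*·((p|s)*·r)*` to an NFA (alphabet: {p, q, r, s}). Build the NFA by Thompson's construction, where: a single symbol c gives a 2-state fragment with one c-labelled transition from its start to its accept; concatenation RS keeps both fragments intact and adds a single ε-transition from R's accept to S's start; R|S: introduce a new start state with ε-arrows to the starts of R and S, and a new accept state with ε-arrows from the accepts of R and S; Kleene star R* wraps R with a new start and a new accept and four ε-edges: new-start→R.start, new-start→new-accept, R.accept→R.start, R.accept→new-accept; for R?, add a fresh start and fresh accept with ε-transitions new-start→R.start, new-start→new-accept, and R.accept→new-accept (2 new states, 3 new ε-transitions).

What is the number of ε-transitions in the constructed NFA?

Bottom-up over the parse tree:
Each of the 7 symbol leaves contributes 0 ε-transitions.
  q? : 3 ε-transitions
  q?·p : 4 ε-transitions
  (q?·p)* : 8 ε-transitions
  (q?·p)*·q : 9 ε-transitions
  ((q?·p)*·q)* : 13 ε-transitions
  ((q?·p)*·q)*·s : 14 ε-transitions
  (((q?·p)*·q)*·s)* : 18 ε-transitions
  p|s : 4 ε-transitions
  (p|s)* : 8 ε-transitions
  (p|s)*·r : 9 ε-transitions
  ((p|s)*·r)* : 13 ε-transitions
  (((q?·p)*·q)*·s)*·((p|s)*·r)* : 32 ε-transitions

32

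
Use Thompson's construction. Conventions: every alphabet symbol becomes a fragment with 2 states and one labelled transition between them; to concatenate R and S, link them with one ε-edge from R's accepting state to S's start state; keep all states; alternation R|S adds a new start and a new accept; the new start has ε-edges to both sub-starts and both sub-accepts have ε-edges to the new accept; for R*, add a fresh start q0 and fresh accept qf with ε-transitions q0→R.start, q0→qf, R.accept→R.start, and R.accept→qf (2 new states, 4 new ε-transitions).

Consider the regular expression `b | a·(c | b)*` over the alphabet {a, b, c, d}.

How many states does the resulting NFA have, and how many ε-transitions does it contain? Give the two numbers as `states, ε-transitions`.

By structural recursion:
Each of the 4 symbol leaves contributes 2 states and 0 ε-transitions.
  c | b — 6 states, 4 ε-transitions
  (c | b)* — 8 states, 8 ε-transitions
  a·(c | b)* — 10 states, 9 ε-transitions
  b | a·(c | b)* — 14 states, 13 ε-transitions

14, 13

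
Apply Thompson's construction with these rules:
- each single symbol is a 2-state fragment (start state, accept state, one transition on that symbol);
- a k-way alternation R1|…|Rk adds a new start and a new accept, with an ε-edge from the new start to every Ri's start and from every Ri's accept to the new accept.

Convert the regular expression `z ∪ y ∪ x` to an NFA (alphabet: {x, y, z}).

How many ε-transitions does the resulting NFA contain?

Recursing over subexpressions:
Each of the 3 symbol leaves contributes 0 ε-transitions.
  z ∪ y ∪ x — 6 ε-transitions

6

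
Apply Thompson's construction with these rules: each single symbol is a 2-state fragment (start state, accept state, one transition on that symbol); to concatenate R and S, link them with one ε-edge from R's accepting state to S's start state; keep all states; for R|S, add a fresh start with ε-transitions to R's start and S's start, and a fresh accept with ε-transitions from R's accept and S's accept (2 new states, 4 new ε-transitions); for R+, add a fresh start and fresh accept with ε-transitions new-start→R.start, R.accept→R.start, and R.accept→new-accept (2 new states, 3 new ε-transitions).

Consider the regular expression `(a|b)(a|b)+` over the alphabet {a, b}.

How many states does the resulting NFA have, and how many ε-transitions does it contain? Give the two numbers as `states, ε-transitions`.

By structural recursion:
Each of the 4 symbol leaves contributes 2 states and 0 ε-transitions.
  a|b → 6 states, 4 ε-transitions
  a|b → 6 states, 4 ε-transitions
  (a|b)+ → 8 states, 7 ε-transitions
  (a|b)(a|b)+ → 14 states, 12 ε-transitions

14, 12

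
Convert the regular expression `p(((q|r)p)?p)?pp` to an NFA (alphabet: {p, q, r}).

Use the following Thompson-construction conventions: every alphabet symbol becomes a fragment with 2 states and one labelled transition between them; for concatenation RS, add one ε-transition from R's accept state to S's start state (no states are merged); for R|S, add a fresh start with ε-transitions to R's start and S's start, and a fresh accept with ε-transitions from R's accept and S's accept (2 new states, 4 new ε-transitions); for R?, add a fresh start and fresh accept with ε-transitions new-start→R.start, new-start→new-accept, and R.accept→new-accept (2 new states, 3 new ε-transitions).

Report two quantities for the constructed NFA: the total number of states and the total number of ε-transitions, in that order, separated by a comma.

Per subexpression:
Each of the 7 symbol leaves contributes 2 states and 0 ε-transitions.
  q|r — 6 states, 4 ε-transitions
  (q|r)p — 8 states, 5 ε-transitions
  ((q|r)p)? — 10 states, 8 ε-transitions
  ((q|r)p)?p — 12 states, 9 ε-transitions
  (((q|r)p)?p)? — 14 states, 12 ε-transitions
  p(((q|r)p)?p)?pp — 20 states, 15 ε-transitions

20, 15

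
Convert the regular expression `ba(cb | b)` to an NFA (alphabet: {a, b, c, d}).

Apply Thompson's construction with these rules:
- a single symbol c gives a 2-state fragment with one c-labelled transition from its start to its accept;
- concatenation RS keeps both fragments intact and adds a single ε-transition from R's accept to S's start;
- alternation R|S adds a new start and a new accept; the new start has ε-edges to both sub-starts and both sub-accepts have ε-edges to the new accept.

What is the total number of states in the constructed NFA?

Recursing over subexpressions:
Each of the 5 symbol leaves contributes a 2-state fragment.
  cb — 4 states
  cb | b — 8 states
  ba(cb | b) — 12 states

12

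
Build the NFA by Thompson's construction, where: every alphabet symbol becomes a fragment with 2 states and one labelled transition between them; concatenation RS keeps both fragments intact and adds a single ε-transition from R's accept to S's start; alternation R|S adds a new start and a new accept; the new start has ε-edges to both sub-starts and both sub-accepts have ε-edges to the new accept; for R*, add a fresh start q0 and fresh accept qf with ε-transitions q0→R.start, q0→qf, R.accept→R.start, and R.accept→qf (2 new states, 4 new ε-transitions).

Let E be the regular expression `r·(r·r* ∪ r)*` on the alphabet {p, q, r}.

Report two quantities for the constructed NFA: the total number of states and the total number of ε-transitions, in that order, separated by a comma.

14, 14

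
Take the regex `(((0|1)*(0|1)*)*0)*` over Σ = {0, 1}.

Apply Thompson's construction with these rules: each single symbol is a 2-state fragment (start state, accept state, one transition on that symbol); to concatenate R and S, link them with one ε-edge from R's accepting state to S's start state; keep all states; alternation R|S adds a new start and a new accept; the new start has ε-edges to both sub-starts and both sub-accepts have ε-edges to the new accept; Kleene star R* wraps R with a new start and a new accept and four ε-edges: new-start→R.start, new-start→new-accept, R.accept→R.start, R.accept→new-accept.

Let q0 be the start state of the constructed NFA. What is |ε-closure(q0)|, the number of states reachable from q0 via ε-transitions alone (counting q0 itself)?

15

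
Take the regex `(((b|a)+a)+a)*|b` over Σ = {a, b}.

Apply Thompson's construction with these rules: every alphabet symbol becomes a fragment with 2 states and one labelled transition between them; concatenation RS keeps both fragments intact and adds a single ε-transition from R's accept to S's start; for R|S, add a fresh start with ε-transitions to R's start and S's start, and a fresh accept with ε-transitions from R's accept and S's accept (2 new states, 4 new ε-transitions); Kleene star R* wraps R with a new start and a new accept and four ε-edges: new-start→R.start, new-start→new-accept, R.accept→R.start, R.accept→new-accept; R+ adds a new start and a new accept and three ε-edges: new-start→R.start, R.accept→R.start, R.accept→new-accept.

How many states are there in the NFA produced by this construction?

Building bottom-up:
Each of the 5 symbol leaves contributes a 2-state fragment.
  b|a : 6 states
  (b|a)+ : 8 states
  (b|a)+a : 10 states
  ((b|a)+a)+ : 12 states
  ((b|a)+a)+a : 14 states
  (((b|a)+a)+a)* : 16 states
  (((b|a)+a)+a)*|b : 20 states

20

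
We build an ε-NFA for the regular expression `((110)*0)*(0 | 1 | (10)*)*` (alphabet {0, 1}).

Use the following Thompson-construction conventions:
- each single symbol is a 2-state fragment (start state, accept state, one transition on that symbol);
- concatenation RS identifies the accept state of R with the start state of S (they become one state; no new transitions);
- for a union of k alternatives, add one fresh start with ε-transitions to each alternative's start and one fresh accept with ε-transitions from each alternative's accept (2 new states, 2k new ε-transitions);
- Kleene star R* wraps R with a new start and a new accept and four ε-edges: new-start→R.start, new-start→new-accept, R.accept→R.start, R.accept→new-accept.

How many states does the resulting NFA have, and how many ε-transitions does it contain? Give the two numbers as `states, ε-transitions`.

21, 22

Bottom-up over the parse tree:
Each of the 8 symbol leaves contributes 2 states and 0 ε-transitions.
  110 → 4 states, 0 ε-transitions
  (110)* → 6 states, 4 ε-transitions
  (110)*0 → 7 states, 4 ε-transitions
  ((110)*0)* → 9 states, 8 ε-transitions
  10 → 3 states, 0 ε-transitions
  (10)* → 5 states, 4 ε-transitions
  0 | 1 | (10)* → 11 states, 10 ε-transitions
  (0 | 1 | (10)*)* → 13 states, 14 ε-transitions
  ((110)*0)*(0 | 1 | (10)*)* → 21 states, 22 ε-transitions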